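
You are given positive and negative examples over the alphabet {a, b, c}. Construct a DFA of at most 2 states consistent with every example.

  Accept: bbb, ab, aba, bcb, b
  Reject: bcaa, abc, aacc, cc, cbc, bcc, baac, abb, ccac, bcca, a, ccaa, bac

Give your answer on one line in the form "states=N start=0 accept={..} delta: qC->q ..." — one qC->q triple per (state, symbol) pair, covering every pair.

states=2 start=0 accept={1} delta: 0a->0 0b->1 0c->0 1a->1 1b->0 1c->0

Grow the machine one transition at a time. Run the examples from 0; the earliest place one falls off (shortest prefix, ties alphabetical) gets sent to the lowest-numbered state that keeps every Accept/Reject pair distinguishable — a pair clashes when both reach the same state with identical unread suffix — and to a fresh state only if none does.
a: 0a undefined. 0a->0: ok.
b: 0b undefined. 0b->0: no, bbb/abb meet in 0. Open state 1: 0b->1.
c: 0c undefined. 0c->0: ok.
ba: 1a undefined. 1a->0: no, aba/aacc meet in 0. 1a->1: ok.
bb: 1b undefined. 1b->0: ok.
bc: 1c undefined. 1c->0: ok.
All examples now run through 2 states with every (state, symbol) defined. Accept strings end in {1}, Reject strings end in {0}; accept={1}.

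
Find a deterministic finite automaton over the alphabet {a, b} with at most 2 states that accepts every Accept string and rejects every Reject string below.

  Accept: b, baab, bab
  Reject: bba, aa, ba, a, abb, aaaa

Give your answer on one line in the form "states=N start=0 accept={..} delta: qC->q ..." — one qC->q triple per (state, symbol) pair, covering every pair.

Grow the machine one transition at a time. Run the examples from 0; the earliest place one falls off (shortest prefix, ties alphabetical) gets sent to the lowest-numbered state that keeps every Accept/Reject pair distinguishable — a pair clashes when both reach the same state with identical unread suffix — and to a fresh state only if none does.
a: 0a undefined. 0a->0: ok.
b: 0b undefined. 0b->0: no, b/bba meet in 0. Open state 1: 0b->1.
ba: 1a undefined. 1a->0: ok.
bb: 1b undefined. 1b->0: ok.
All examples now run through 2 states with every (state, symbol) defined. Accept strings end in {1}, Reject strings end in {0}; accept={1}.

states=2 start=0 accept={1} delta: 0a->0 0b->1 1a->0 1b->0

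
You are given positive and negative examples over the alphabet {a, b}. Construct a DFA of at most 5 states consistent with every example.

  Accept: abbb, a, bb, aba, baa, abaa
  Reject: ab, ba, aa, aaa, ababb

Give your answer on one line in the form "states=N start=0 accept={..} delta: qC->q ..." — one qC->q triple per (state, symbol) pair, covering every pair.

states=5 start=0 accept={1,4} delta: 0a->1 0b->2 1a->2 1b->3 2a->0 2b->1 3a->4 3b->2 4a->1 4b->0

Grow the machine one transition at a time. Run the examples from 0; the earliest place one falls off (shortest prefix, ties alphabetical) gets sent to the lowest-numbered state that keeps every Accept/Reject pair distinguishable — a pair clashes when both reach the same state with identical unread suffix — and to a fresh state only if none does.
a: 0a undefined. 0a->0: no, a/aa meet in 0. Open state 1: 0a->1.
b: 0b undefined. 0b->0: no, a/ba meet in 1. 0b->1: no, bb/ab meet in 1 with "b" left. Open state 2: 0b->2.
aa: 1a undefined. 1a->0: no, a/aaa meet in 1. 1a->1: no, a/aa meet in 1. 1a->2: ok.
ab: 1b undefined. 1b->0: no, abaa/aa meet in 2. 1b->1: no, abbb/ab meet in 1. 1b->2: no, aba/ba meet in 2 with "a" left. Open state 3: 1b->3.
ba: 2a undefined. 2a->0: ok.
bb: 2b undefined. 2b->0: no, bb/ba meet in 0. 2b->1: ok.
aba: 3a undefined. 3a->0: no, a/ababb meet in 1. 3a->1: no, abaa/aa meet in 2. 3a->2: no, aba/aa meet in 2. 3a->3: no, abbb/ababb meet in 3 with "bb" left. Open state 4: 3a->4.
abb: 3b undefined. 3b->0: no, abbb/aa meet in 2. 3b->1: no, abbb/ab meet in 3. 3b->2: ok.
abaa: 4a undefined. 4a->0: no, abaa/ba meet in 0. 4a->1: ok.
abab: 4b undefined. 4b->0: ok.
All examples now run through 5 states with every (state, symbol) defined. Accept strings end in {1,4}, Reject strings end in {0,2,3}; accept={1,4}.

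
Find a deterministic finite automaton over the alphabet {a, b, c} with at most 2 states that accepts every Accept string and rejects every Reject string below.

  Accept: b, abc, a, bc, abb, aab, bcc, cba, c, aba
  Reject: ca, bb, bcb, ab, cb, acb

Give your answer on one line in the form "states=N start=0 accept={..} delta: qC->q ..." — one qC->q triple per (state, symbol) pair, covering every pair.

Fold the examples into a partial DFA from state 0: repeatedly fix the first undefined (state, symbol) met by the shortest-then-alphabetical prefix, trying targets in increasing order and rejecting any under which an Accept and a Reject string meet in one state with the same remainder; add a state when all current targets are rejected. Accepting states are where Accept strings end.
a: 0a undefined. 0a->0: no, b/ab meet in 0 with "b" left. Open state 1: 0a->1.
b: 0b undefined. 0b->0: no, b/bb meet in 0. 0b->1: ok.
c: 0c undefined. 0c->0: no, b/ca meet in 1. 0c->1: ok.
aa: 1a undefined. 1a->0: ok.
ab: 1b undefined. 1b->0: ok.
ac: 1c undefined. 1c->0: no, b/bcb meet in 1. 1c->1: ok.
All examples now run through 2 states with every (state, symbol) defined. Accept strings end in {1}, Reject strings end in {0}; accept={1}.

states=2 start=0 accept={1} delta: 0a->1 0b->1 0c->1 1a->0 1b->0 1c->1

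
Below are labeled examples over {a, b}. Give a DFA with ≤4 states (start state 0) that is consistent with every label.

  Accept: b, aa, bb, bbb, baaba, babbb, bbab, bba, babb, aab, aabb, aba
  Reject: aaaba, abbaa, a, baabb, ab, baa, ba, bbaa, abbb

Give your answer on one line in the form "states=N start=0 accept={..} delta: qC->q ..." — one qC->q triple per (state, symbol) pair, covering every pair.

states=4 start=0 accept={2,3} delta: 0a->1 0b->2 1a->2 1b->1 2a->0 2b->3 3a->2 3b->2

State merging on the prefix tree: take the shortest (then alphabetical) example prefix whose next move is undefined and point that move at state 0, else 1, else 2, ...; a target is out if some Accept/Reject pair would then sit in one state with the same input left (inseparable). If every existing state is out, open a new one.
a: 0a undefined. 0a->0: no, b/ab meet in 0 with "b" left. Open state 1: 0a->1.
b: 0b undefined. 0b->0: no, aa/baa meet in 1 with "a" left. 0b->1: no, b/a meet in 1. Open state 2: 0b->2.
aa: 1a undefined. 1a->0: no, aba/aaaba meet in 1 with "ba" left. 1a->1: no, aa/a meet in 1. 1a->2: ok.
ab: 1b undefined. 1b->0: no, bb/abbb meet in 2 with "b" left. 1b->1: ok.
ba: 2a undefined. 2a->0: ok.
bb: 2b undefined. 2b->0: no, b/bbaa meet in 2. 2b->1: no, bb/a meet in 1. 2b->2: no, bba/aaaba meet in 0. Open state 3: 2b->3.
bba: 3a undefined. 3a->0: no, bba/aaaba meet in 0. 3a->1: no, b/bbaa meet in 2. 3a->2: ok.
bbb: 3b undefined. 3b->0: no, bbb/aaaba meet in 0. 3b->1: no, bbb/a meet in 1. 3b->2: ok.
All examples now run through 4 states with every (state, symbol) defined. Accept strings end in {2,3}, Reject strings end in {0,1}; accept={2,3}.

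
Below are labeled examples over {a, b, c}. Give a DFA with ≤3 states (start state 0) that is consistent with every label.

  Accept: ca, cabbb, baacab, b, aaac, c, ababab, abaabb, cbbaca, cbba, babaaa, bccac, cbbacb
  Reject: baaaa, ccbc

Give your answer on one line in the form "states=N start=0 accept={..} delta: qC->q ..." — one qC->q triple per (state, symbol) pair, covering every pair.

State merging on the prefix tree: take the shortest (then alphabetical) example prefix whose next move is undefined and point that move at state 0, else 1, else 2, ...; a target is out if some Accept/Reject pair would then sit in one state with the same input left (inseparable). If every existing state is out, open a new one.
a: 0a undefined. 0a->0: ok.
b: 0b undefined. 0b->0: no, b/baaaa meet in 0. Open state 1: 0b->1.
c: 0c undefined. 0c->0: ok.
ba: 1a undefined. 1a->0: no, ca/baaaa meet in 0. 1a->1: no, b/baaaa meet in 1. Open state 2: 1a->2.
bc: 1c undefined. 1c->0: no, ca/ccbc meet in 0. 1c->1: no, b/ccbc meet in 1. 1c->2: ok.
baa: 2a undefined. 2a->0: no, ca/baaaa meet in 0. 2a->1: no, b/baaaa meet in 1. 2a->2: ok.
bab: 2b undefined. 2b->0: ok.
bcc: 2c undefined. 2c->0: ok.
cbb: 1b undefined. 1b->0: ok.
All examples now run through 3 states with every (state, symbol) defined. Accept strings end in {0,1}, Reject strings end in {2}; accept={0,1}.

states=3 start=0 accept={0,1} delta: 0a->0 0b->1 0c->0 1a->2 1b->0 1c->2 2a->2 2b->0 2c->0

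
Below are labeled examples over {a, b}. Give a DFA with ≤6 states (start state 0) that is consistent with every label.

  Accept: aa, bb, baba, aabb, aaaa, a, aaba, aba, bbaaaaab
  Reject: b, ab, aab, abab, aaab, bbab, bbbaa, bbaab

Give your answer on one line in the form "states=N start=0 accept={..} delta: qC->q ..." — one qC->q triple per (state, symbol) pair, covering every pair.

State merging on the prefix tree: take the shortest (then alphabetical) example prefix whose next move is undefined and point that move at state 0, else 1, else 2, ...; a target is out if some Accept/Reject pair would then sit in one state with the same input left (inseparable). If every existing state is out, open a new one.
a: 0a undefined. 0a->0: ok.
b: 0b undefined. 0b->0: no, aa/b meet in 0. Open state 1: 0b->1.
ba: 1a undefined. 1a->0: ok.
bb: 1b undefined. 1b->0: no, aa/bbbaa meet in 0. 1b->1: no, aa/bbbaa meet in 0. Open state 2: 1b->2.
bba: 2a undefined. 2a->0: no, bbaaaaab/b meet in 1. 2a->1: no, bb/bbab meet in 2. 2a->2: no, bbaaaaab/bbab meet in 2 with "b" left. Open state 3: 2a->3.
bbb: 2b undefined. 2b->0: no, aa/bbbaa meet in 0. 2b->1: no, aa/bbbaa meet in 0. 2b->2: ok.
bbaa: 3a undefined. 3a->0: no, aa/bbbaa meet in 0. 3a->1: no, bb/bbaab meet in 2. 3a->2: no, bb/bbbaa meet in 2. 3a->3: no, bbaaaaab/bbab meet in 3 with "b" left. Open state 4: 3a->4.
bbab: 3b undefined. 3b->0: no, aa/bbab meet in 0. 3b->1: ok.
bbaaa: 4a undefined. 4a->0: no, bbaaaaab/b meet in 1. 4a->1: no, bbaaaaab/b meet in 1. 4a->2: no, bbaaaaab/bbaab meet in 4 with "b" left. 4a->3: no, bbaaaaab/b meet in 1. 4a->4: no, bbaaaaab/bbaab meet in 4 with "b" left. Open state 5: 4a->5.
bbaab: 4b undefined. 4b->0: no, aa/bbaab meet in 0. 4b->1: ok.
bbaaaa: 5a undefined. 5a->0: no, bbaaaaab/b meet in 1. 5a->1: no, bbaaaaab/b meet in 1. 5a->2: no, bbaaaaab/b meet in 1. 5a->3: no, bbaaaaab/b meet in 1. 5a->4: ok.
bbaaaaab: 5b undefined. 5b->0: ok.
All examples now run through 6 states with every (state, symbol) defined. Accept strings end in {0,2}, Reject strings end in {1,4}; accept={0,2}.

states=6 start=0 accept={0,2} delta: 0a->0 0b->1 1a->0 1b->2 2a->3 2b->2 3a->4 3b->1 4a->5 4b->1 5a->4 5b->0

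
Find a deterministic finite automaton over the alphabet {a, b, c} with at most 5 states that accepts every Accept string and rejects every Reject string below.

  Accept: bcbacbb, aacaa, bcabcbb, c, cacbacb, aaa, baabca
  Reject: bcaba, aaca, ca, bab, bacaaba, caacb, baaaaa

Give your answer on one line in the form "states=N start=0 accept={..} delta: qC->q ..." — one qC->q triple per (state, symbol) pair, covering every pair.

states=4 start=0 accept={0,1,3} delta: 0a->0 0b->1 0c->1 1a->2 1b->0 1c->0 2a->3 2b->2 2c->0 3a->2 3b->1 3c->2

Fold the examples into a partial DFA from state 0: repeatedly fix the first undefined (state, symbol) met by the shortest-then-alphabetical prefix, trying targets in increasing order and rejecting any under which an Accept and a Reject string meet in one state with the same remainder; add a state when all current targets are rejected. Accepting states are where Accept strings end.
a: 0a undefined. 0a->0: ok.
b: 0b undefined. 0b->0: no, aaa/bab meet in 0. Open state 1: 0b->1.
c: 0c undefined. 0c->0: no, aacaa/aaca meet in 0. 0c->1: ok.
ba: 1a undefined. 1a->0: no, aacaa/aaca meet in 0. 1a->1: no, aacaa/aaca meet in 1. Open state 2: 1a->2.
bc: 1c undefined. 1c->0: ok.
baa: 2a undefined. 2a->0: no, aacaa/baaaaa meet in 0. 2a->1: no, aacaa/caacb meet in 1. 2a->2: no, aacaa/bcaba meet in 2. Open state 3: 2a->3.
bab: 2b undefined. 2b->0: no, aaa/bab meet in 0. 2b->1: no, c/bab meet in 1. 2b->2: ok.
bac: 2c undefined. 2c->0: ok.
baaa: 3a undefined. 3a->0: no, aaa/baaaaa meet in 0. 3a->1: no, aacaa/baaaaa meet in 3. 3a->2: ok.
baab: 3b undefined. 3b->0: no, baabca/bcaba meet in 2. 3b->1: ok.
caac: 3c undefined. 3c->0: no, c/caacb meet in 1. 3c->1: no, bcbacbb/caacb meet in 1 with "b" left. 3c->2: ok.
bcabcbb: 1b undefined. 1b->0: ok.
All examples now run through 4 states with every (state, symbol) defined. Accept strings end in {0,1,3}, Reject strings end in {2}; accept={0,1,3}.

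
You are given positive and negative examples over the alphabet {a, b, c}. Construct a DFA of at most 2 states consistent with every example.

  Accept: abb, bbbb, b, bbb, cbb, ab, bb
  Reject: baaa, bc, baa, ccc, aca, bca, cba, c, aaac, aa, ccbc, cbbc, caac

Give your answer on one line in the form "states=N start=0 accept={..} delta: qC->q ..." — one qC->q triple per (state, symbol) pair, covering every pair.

states=2 start=0 accept={1} delta: 0a->0 0b->1 0c->0 1a->0 1b->1 1c->0

State merging on the prefix tree: take the shortest (then alphabetical) example prefix whose next move is undefined and point that move at state 0, else 1, else 2, ...; a target is out if some Accept/Reject pair would then sit in one state with the same input left (inseparable). If every existing state is out, open a new one.
a: 0a undefined. 0a->0: ok.
b: 0b undefined. 0b->0: no, abb/baaa meet in 0. Open state 1: 0b->1.
c: 0c undefined. 0c->0: ok.
ba: 1a undefined. 1a->0: ok.
bb: 1b undefined. 1b->0: no, abb/baaa meet in 0. 1b->1: ok.
bc: 1c undefined. 1c->0: ok.
All examples now run through 2 states with every (state, symbol) defined. Accept strings end in {1}, Reject strings end in {0}; accept={1}.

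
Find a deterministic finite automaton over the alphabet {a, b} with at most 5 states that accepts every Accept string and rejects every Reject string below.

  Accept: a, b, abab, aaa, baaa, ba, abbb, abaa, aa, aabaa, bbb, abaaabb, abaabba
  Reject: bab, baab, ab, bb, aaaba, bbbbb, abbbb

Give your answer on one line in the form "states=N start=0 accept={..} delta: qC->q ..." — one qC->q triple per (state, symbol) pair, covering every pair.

states=4 start=0 accept={1,3} delta: 0a->1 0b->1 1a->1 1b->2 2a->0 2b->3 3a->1 3b->1

Fold the examples into a partial DFA from state 0: repeatedly fix the first undefined (state, symbol) met by the shortest-then-alphabetical prefix, trying targets in increasing order and rejecting any under which an Accept and a Reject string meet in one state with the same remainder; add a state when all current targets are rejected. Accepting states are where Accept strings end.
a: 0a undefined. 0a->0: no, b/ab meet in 0 with "b" left. Open state 1: 0a->1.
b: 0b undefined. 0b->0: no, b/bb meet in 0. 0b->1: ok.
aa: 1a undefined. 1a->0: no, a/bab meet in 1. 1a->1: ok.
ab: 1b undefined. 1b->0: no, a/aaaba meet in 1. 1b->1: no, a/bab meet in 1. Open state 2: 1b->2.
aba: 2a undefined. 2a->0: ok.
abb: 2b undefined. 2b->0: no, bbb/aaaba meet in 0. 2b->1: no, a/bbbbb meet in 1. 2b->2: no, abbb/bab meet in 2. Open state 3: 2b->3.
abbb: 3b undefined. 3b->0: no, a/bbbbb meet in 1. 3b->1: ok.
abaabba: 3a undefined. 3a->0: no, abaabba/aaaba meet in 0. 3a->1: ok.
All examples now run through 4 states with every (state, symbol) defined. Accept strings end in {1,3}, Reject strings end in {0,2}; accept={1,3}.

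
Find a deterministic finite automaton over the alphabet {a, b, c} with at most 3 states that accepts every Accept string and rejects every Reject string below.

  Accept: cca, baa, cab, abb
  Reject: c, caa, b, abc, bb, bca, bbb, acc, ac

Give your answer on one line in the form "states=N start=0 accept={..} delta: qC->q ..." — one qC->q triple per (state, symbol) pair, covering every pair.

states=3 start=0 accept={1} delta: 0a->1 0b->0 0c->2 1a->1 1b->1 1c->0 2a->2 2b->1 2c->0

Grow the machine one transition at a time. Run the examples from 0; the earliest place one falls off (shortest prefix, ties alphabetical) gets sent to the lowest-numbered state that keeps every Accept/Reject pair distinguishable — a pair clashes when both reach the same state with identical unread suffix — and to a fresh state only if none does.
a: 0a undefined. 0a->0: no, abb/bb meet in 0 with "bb" left. Open state 1: 0a->1.
b: 0b undefined. 0b->0: ok.
c: 0c undefined. 0c->0: no, cca/bca meet in 1. 0c->1: no, baa/bca meet in 1 with "a" left. Open state 2: 0c->2.
ab: 1b undefined. 1b->0: no, abb/b meet in 0. 1b->1: ok.
ac: 1c undefined. 1c->0: ok.
ca: 2a undefined. 2a->0: no, cab/b meet in 0. 2a->1: no, baa/caa meet in 1 with "a" left. 2a->2: ok.
cc: 2c undefined. 2c->0: ok.
baa: 1a undefined. 1a->0: no, baa/b meet in 0. 1a->1: ok.
cab: 2b undefined. 2b->0: no, cab/b meet in 0. 2b->1: ok.
All examples now run through 3 states with every (state, symbol) defined. Accept strings end in {1}, Reject strings end in {0,2}; accept={1}.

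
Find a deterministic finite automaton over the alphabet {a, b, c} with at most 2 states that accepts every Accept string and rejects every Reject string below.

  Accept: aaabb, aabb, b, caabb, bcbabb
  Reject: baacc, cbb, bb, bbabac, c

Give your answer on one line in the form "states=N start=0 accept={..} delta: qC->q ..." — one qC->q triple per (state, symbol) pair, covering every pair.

Grow the machine one transition at a time. Run the examples from 0; the earliest place one falls off (shortest prefix, ties alphabetical) gets sent to the lowest-numbered state that keeps every Accept/Reject pair distinguishable — a pair clashes when both reach the same state with identical unread suffix — and to a fresh state only if none does.
a: 0a undefined. 0a->0: no, aaabb/bb meet in 0 with "bb" left. Open state 1: 0a->1.
b: 0b undefined. 0b->0: no, b/bb meet in 0. 0b->1: ok.
c: 0c undefined. 0c->0: ok.
aa: 1a undefined. 1a->0: no, aabb/cbb meet in 1 with "b" left. 1a->1: ok.
bb: 1b undefined. 1b->0: ok.
bc: 1c undefined. 1c->0: ok.
All examples now run through 2 states with every (state, symbol) defined. Accept strings end in {1}, Reject strings end in {0}; accept={1}.

states=2 start=0 accept={1} delta: 0a->1 0b->1 0c->0 1a->1 1b->0 1c->0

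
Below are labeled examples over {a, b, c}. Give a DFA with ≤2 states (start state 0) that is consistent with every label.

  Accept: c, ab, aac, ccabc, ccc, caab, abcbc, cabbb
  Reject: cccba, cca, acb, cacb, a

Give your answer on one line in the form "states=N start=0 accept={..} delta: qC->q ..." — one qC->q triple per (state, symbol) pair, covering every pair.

states=2 start=0 accept={1} delta: 0a->0 0b->1 0c->1 1a->0 1b->0 1c->1

Grow the machine one transition at a time. Run the examples from 0; the earliest place one falls off (shortest prefix, ties alphabetical) gets sent to the lowest-numbered state that keeps every Accept/Reject pair distinguishable — a pair clashes when both reach the same state with identical unread suffix — and to a fresh state only if none does.
a: 0a undefined. 0a->0: ok.
c: 0c undefined. 0c->0: no, c/cca meet in 0. Open state 1: 0c->1.
ab: 0b undefined. 0b->0: no, ab/a meet in 0. 0b->1: ok.
ca: 1a undefined. 1a->0: ok.
cc: 1c undefined. 1c->0: no, ccabc/cca meet in 0. 1c->1: ok.
acb: 1b undefined. 1b->0: ok.
All examples now run through 2 states with every (state, symbol) defined. Accept strings end in {1}, Reject strings end in {0}; accept={1}.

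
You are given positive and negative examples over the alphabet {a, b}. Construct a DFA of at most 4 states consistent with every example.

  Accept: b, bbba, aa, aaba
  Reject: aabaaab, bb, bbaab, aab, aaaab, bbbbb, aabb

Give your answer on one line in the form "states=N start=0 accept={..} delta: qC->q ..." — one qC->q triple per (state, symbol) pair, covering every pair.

Grow the machine one transition at a time. Run the examples from 0; the earliest place one falls off (shortest prefix, ties alphabetical) gets sent to the lowest-numbered state that keeps every Accept/Reject pair distinguishable — a pair clashes when both reach the same state with identical unread suffix — and to a fresh state only if none does.
a: 0a undefined. 0a->0: no, b/aab meet in 0 with "b" left. Open state 1: 0a->1.
b: 0b undefined. 0b->0: no, b/bb meet in 0. 0b->1: ok.
aa: 1a undefined. 1a->0: no, b/aabaaab meet in 1. 1a->1: ok.
bb: 1b undefined. 1b->0: no, b/bbbbb meet in 1. 1b->1: no, b/aabaaab meet in 1. Open state 2: 1b->2.
bba: 2a undefined. 2a->0: ok.
bbb: 2b undefined. 2b->0: no, aaba/aabb meet in 0. 2b->1: no, b/bbbbb meet in 1. 2b->2: ok.
All examples now run through 3 states with every (state, symbol) defined. Accept strings end in {0,1}, Reject strings end in {2}; accept={0,1}.

states=3 start=0 accept={0,1} delta: 0a->1 0b->1 1a->1 1b->2 2a->0 2b->2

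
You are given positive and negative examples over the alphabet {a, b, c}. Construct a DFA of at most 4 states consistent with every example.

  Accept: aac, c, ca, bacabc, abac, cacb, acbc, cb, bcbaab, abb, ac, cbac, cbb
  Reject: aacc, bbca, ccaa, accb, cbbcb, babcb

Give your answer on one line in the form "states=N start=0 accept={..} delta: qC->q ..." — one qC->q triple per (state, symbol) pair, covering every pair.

states=4 start=0 accept={1,2} delta: 0a->0 0b->1 0c->1 1a->2 1b->2 1c->3 2a->3 2b->1 2c->2 3a->0 3b->0 3c->1

Grow the machine one transition at a time. Run the examples from 0; the earliest place one falls off (shortest prefix, ties alphabetical) gets sent to the lowest-numbered state that keeps every Accept/Reject pair distinguishable — a pair clashes when both reach the same state with identical unread suffix — and to a fresh state only if none does.
a: 0a undefined. 0a->0: ok.
b: 0b undefined. 0b->0: no, ca/bbca meet in 0 with "ca" left. Open state 1: 0b->1.
c: 0c undefined. 0c->0: no, aac/aacc meet in 0. 0c->1: ok.
ba: 1a undefined. 1a->0: no, bacabc/aacc meet in 1 with "c" left. 1a->1: no, abac/aacc meet in 1 with "c" left. Open state 2: 1a->2.
bb: 1b undefined. 1b->0: no, ca/bbca meet in 2. 1b->1: no, acbc/aacc meet in 1 with "c" left. 1b->2: ok.
bc: 1c undefined. 1c->0: no, aac/accb meet in 1. 1c->1: no, aac/aacc meet in 1. 1c->2: no, ca/aacc meet in 2. Open state 3: 1c->3.
bab: 2b undefined. 2b->0: no, ca/cbbcb meet in 2. 2b->1: ok.
bac: 2c undefined. 2c->0: no, bacabc/aacc meet in 3. 2c->1: no, ca/bbca meet in 2. 2c->2: ok.
bcb: 3b undefined. 3b->0: ok.
cba: 2a undefined. 2a->0: no, bacabc/aacc meet in 3. 2a->1: no, aac/bbca meet in 1. 2a->2: no, ca/bbca meet in 2. 2a->3: ok.
cca: 3a undefined. 3a->0: ok.
cbac: 3c undefined. 3c->0: no, cbac/ccaa meet in 0. 3c->1: ok.
All examples now run through 4 states with every (state, symbol) defined. Accept strings end in {1,2}, Reject strings end in {0,3}; accept={1,2}.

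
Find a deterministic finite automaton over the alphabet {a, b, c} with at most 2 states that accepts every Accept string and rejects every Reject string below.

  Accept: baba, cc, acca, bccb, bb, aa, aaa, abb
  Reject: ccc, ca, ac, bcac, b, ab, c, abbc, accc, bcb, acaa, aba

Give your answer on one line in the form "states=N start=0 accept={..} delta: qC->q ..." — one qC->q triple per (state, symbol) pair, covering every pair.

states=2 start=0 accept={0} delta: 0a->0 0b->1 0c->1 1a->1 1b->0 1c->0

Grow the machine one transition at a time. Run the examples from 0; the earliest place one falls off (shortest prefix, ties alphabetical) gets sent to the lowest-numbered state that keeps every Accept/Reject pair distinguishable — a pair clashes when both reach the same state with identical unread suffix — and to a fresh state only if none does.
a: 0a undefined. 0a->0: ok.
b: 0b undefined. 0b->0: no, baba/b meet in 0. Open state 1: 0b->1.
c: 0c undefined. 0c->0: no, cc/ccc meet in 0. 0c->1: ok.
ba: 1a undefined. 1a->0: no, baba/ca meet in 0. 1a->1: ok.
bb: 1b undefined. 1b->0: ok.
bc: 1c undefined. 1c->0: ok.
All examples now run through 2 states with every (state, symbol) defined. Accept strings end in {0}, Reject strings end in {1}; accept={0}.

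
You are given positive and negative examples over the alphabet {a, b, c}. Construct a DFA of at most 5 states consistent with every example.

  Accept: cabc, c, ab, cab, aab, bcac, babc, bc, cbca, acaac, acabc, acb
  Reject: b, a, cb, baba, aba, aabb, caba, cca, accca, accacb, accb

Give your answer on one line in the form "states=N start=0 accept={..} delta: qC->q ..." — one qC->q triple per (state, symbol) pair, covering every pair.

states=5 start=0 accept={2,3} delta: 0a->1 0b->0 0c->2 1a->1 1b->2 1c->3 2a->1 2b->1 2c->2 3a->2 3b->2 3c->4 4a->0 4b->0 4c->0

Grow the machine one transition at a time. Run the examples from 0; the earliest place one falls off (shortest prefix, ties alphabetical) gets sent to the lowest-numbered state that keeps every Accept/Reject pair distinguishable — a pair clashes when both reach the same state with identical unread suffix — and to a fresh state only if none does.
a: 0a undefined. 0a->0: no, ab/b meet in 0 with "b" left. Open state 1: 0a->1.
b: 0b undefined. 0b->0: ok.
c: 0c undefined. 0c->0: no, c/b meet in 0. 0c->1: no, c/a meet in 1. Open state 2: 0c->2.
aa: 1a undefined. 1a->0: no, aab/b meet in 0. 1a->1: ok.
ab: 1b undefined. 1b->0: no, ab/b meet in 0. 1b->1: no, ab/a meet in 1. 1b->2: ok.
ac: 1c undefined. 1c->0: no, acaac/b meet in 0. 1c->1: no, c/accacb meet in 2. 1c->2: no, acb/cb meet in 2 with "b" left. Open state 3: 1c->3.
ca: 2a undefined. 2a->0: no, cab/b meet in 0. 2a->1: ok.
cb: 2b undefined. 2b->0: no, cbca/a meet in 1. 2b->1: ok.
cc: 2c undefined. 2c->0: no, cabc/b meet in 0. 2c->1: no, cabc/a meet in 1. 2c->2: ok.
aca: 3a undefined. 3a->0: no, cbca/b meet in 0. 3a->1: no, cbca/a meet in 1. 3a->2: ok.
acb: 3b undefined. 3b->0: no, acb/b meet in 0. 3b->1: no, acb/a meet in 1. 3b->2: ok.
acc: 3c undefined. 3c->0: no, cabc/accacb meet in 2. 3c->1: no, cabc/accca meet in 2. 3c->2: no, cabc/accacb meet in 2. 3c->3: no, cabc/accca meet in 2. Open state 4: 3c->4.
acca: 4a undefined. 4a->0: ok.
accb: 4b undefined. 4b->0: ok.
accc: 4c undefined. 4c->0: ok.
All examples now run through 5 states with every (state, symbol) defined. Accept strings end in {2,3}, Reject strings end in {0,1}; accept={2,3}.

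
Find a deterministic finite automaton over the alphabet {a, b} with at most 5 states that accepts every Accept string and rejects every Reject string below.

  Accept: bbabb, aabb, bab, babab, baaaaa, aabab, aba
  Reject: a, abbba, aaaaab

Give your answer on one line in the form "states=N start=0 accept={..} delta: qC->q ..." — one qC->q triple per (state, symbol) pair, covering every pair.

states=3 start=0 accept={2} delta: 0a->0 0b->1 1a->2 1b->2 2a->1 2b->2

Grow the machine one transition at a time. Run the examples from 0; the earliest place one falls off (shortest prefix, ties alphabetical) gets sent to the lowest-numbered state that keeps every Accept/Reject pair distinguishable — a pair clashes when both reach the same state with identical unread suffix — and to a fresh state only if none does.
a: 0a undefined. 0a->0: ok.
b: 0b undefined. 0b->0: no, bbabb/a meet in 0. Open state 1: 0b->1.
ba: 1a undefined. 1a->0: no, bab/aaaaab meet in 1. 1a->1: no, baaaaa/aaaaab meet in 1. Open state 2: 1a->2.
bb: 1b undefined. 1b->0: no, bbabb/a meet in 0. 1b->1: no, aabb/aaaaab meet in 1. 1b->2: ok.
baa: 2a undefined. 2a->0: no, baaaaa/a meet in 0. 2a->1: ok.
bab: 2b undefined. 2b->0: no, bbabb/a meet in 0. 2b->1: no, bbabb/aaaaab meet in 1. 2b->2: ok.
All examples now run through 3 states with every (state, symbol) defined. Accept strings end in {2}, Reject strings end in {0,1}; accept={2}.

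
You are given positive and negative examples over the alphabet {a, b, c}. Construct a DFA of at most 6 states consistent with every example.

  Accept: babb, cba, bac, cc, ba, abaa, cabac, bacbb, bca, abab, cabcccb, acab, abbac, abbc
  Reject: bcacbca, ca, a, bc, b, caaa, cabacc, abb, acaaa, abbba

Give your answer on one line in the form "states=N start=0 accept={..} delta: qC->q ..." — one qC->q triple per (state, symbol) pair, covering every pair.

State merging on the prefix tree: take the shortest (then alphabetical) example prefix whose next move is undefined and point that move at state 0, else 1, else 2, ...; a target is out if some Accept/Reject pair would then sit in one state with the same input left (inseparable). If every existing state is out, open a new one.
a: 0a undefined. 0a->0: ok.
b: 0b undefined. 0b->0: no, babb/a meet in 0. Open state 1: 0b->1.
c: 0c undefined. 0c->0: no, cc/ca meet in 0. 0c->1: no, cc/bc meet in 1 with "c" left. Open state 2: 0c->2.
ba: 1a undefined. 1a->0: no, babb/abb meet in 1 with "b" left. 1a->1: no, bac/bc meet in 1 with "c" left. 1a->2: no, abaa/ca meet in 2 with "a" left. Open state 3: 1a->3.
bc: 1c undefined. 1c->0: no, bca/a meet in 0. 1c->1: ok.
ca: 2a undefined. 2a->0: no, cabcccb/abb meet in 1 with "b" left. 2a->1: no, abaa/caaa meet in 3 with "a" left. 2a->2: ok.
cb: 2b undefined. 2b->0: no, cba/a meet in 0. 2b->1: no, cabcccb/abb meet in 1 with "b" left. 2b->2: no, cba/ca meet in 2. 2b->3: ok.
cc: 2c undefined. 2c->0: no, cc/a meet in 0. 2c->1: no, cc/bc meet in 1. 2c->2: no, cc/ca meet in 2. 2c->3: ok.
abb: 1b undefined. 1b->0: no, cc/abbba meet in 3. 1b->1: no, cc/abbba meet in 3. 1b->2: no, cba/abbba meet in 3 with "a" left. 1b->3: no, cc/abb meet in 3. Open state 4: 1b->4.
bab: 3b undefined. 3b->0: no, babb/bc meet in 1. 3b->1: no, babb/abb meet in 4. 3b->2: no, abab/ca meet in 2. 3b->3: ok.
bac: 3c undefined. 3c->0: no, babb/bcacbca meet in 3. 3c->1: no, bac/bc meet in 1. 3c->2: no, bac/bcacbca meet in 2. 3c->3: no, cba/bcacbca meet in 3 with "a" left. 3c->4: no, bac/abb meet in 4. Open state 5: 3c->5.
cba: 3a undefined. 3a->0: no, babb/cabacc meet in 3. 3a->1: no, cba/bc meet in 1. 3a->2: no, cba/ca meet in 2. 3a->3: ok.
abba: 4a undefined. 4a->0: no, abbac/ca meet in 2. 4a->1: no, abbac/bc meet in 1. 4a->2: ok.
abbb: 4b undefined. 4b->0: ok.
abbc: 4c undefined. 4c->0: no, abbc/a meet in 0. 4c->1: no, abbc/bc meet in 1. 4c->2: no, abbc/ca meet in 2. 4c->3: ok.
bacb: 5b undefined. 5b->0: no, bacbb/bc meet in 1. 5b->1: no, babb/bcacbca meet in 3. 5b->2: no, babb/bcacbca meet in 3. 5b->3: ok.
cabcc: 5c undefined. 5c->0: ok.
bcacbca: 5a undefined. 5a->0: ok.
All examples now run through 6 states with every (state, symbol) defined. Accept strings end in {3,5}, Reject strings end in {0,1,2,4}; accept={3,5}.

states=6 start=0 accept={3,5} delta: 0a->0 0b->1 0c->2 1a->3 1b->4 1c->1 2a->2 2b->3 2c->3 3a->3 3b->3 3c->5 4a->2 4b->0 4c->3 5a->0 5b->3 5c->0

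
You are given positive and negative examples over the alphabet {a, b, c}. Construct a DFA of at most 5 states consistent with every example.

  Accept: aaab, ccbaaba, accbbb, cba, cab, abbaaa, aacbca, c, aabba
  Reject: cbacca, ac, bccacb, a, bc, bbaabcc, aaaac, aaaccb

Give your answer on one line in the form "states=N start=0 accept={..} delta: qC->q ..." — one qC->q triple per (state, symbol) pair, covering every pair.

states=4 start=0 accept={0,2} delta: 0a->1 0b->1 0c->0 1a->2 1b->0 1c->1 2a->2 2b->2 2c->3 3a->1 3b->1 3c->3

State merging on the prefix tree: take the shortest (then alphabetical) example prefix whose next move is undefined and point that move at state 0, else 1, else 2, ...; a target is out if some Accept/Reject pair would then sit in one state with the same input left (inseparable). If every existing state is out, open a new one.
a: 0a undefined. 0a->0: no, c/ac meet in 0 with "c" left. Open state 1: 0a->1.
b: 0b undefined. 0b->0: no, c/bc meet in 0 with "c" left. 0b->1: ok.
c: 0c undefined. 0c->0: ok.
aa: 1a undefined. 1a->0: no, cba/aaaac meet in 0. 1a->1: no, cba/a meet in 1. Open state 2: 1a->2.
ab: 1b undefined. 1b->0: ok.
ac: 1c undefined. 1c->0: no, accbbb/bccacb meet in 1. 1c->1: ok.
aaa: 2a undefined. 2a->0: no, aaab/ac meet in 1. 2a->1: no, aaab/aaaccb meet in 0. 2a->2: ok.
aab: 2b undefined. 2b->0: no, aaab/bbaabcc meet in 0. 2b->1: no, aaab/ac meet in 1. 2b->2: ok.
aac: 2c undefined. 2c->0: no, accbbb/bbaabcc meet in 0. 2c->1: no, aaab/cbacca meet in 2. 2c->2: no, aaab/cbacca meet in 2. Open state 3: 2c->3.
aacb: 3b undefined. 3b->0: no, accbbb/bccacb meet in 0. 3b->1: ok.
aaacc: 3c undefined. 3c->0: no, accbbb/bbaabcc meet in 0. 3c->1: no, aaab/cbacca meet in 2. 3c->2: no, aaab/cbacca meet in 2. 3c->3: ok.
cbacca: 3a undefined. 3a->0: no, accbbb/cbacca meet in 0. 3a->1: ok.
All examples now run through 4 states with every (state, symbol) defined. Accept strings end in {0,2}, Reject strings end in {1,3}; accept={0,2}.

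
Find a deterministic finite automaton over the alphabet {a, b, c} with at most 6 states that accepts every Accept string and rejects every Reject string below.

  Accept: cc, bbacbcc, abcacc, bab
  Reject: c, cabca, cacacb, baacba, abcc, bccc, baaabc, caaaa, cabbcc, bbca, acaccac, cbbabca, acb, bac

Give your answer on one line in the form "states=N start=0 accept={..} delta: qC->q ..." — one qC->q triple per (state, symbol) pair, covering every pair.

State merging on the prefix tree: take the shortest (then alphabetical) example prefix whose next move is undefined and point that move at state 0, else 1, else 2, ...; a target is out if some Accept/Reject pair would then sit in one state with the same input left (inseparable). If every existing state is out, open a new one.
a: 0a undefined. 0a->0: ok.
b: 0b undefined. 0b->0: no, cc/abcc meet in 0 with "cc" left. Open state 1: 0b->1.
c: 0c undefined. 0c->0: no, cc/c meet in 0. 0c->1: ok.
ba: 1a undefined. 1a->0: no, cc/baaabc meet in 1 with "c" left. 1a->1: no, cc/bac meet in 1 with "c" left. Open state 2: 1a->2.
bb: 1b undefined. 1b->0: ok.
bc: 1c undefined. 1c->0: no, cc/bccc meet in 0. 1c->1: no, cc/c meet in 1. 1c->2: no, cc/bbca meet in 2. Open state 3: 1c->3.
baa: 2a undefined. 2a->0: no, cc/baaabc meet in 3. 2a->1: ok.
bab: 2b undefined. 2b->0: no, bab/acb meet in 0. 2b->1: no, cc/baaabc meet in 3. 2b->2: no, bab/bbca meet in 2. 2b->3: ok.
bac: 2c undefined. 2c->0: ok.
bcc: 3c undefined. 3c->0: ok.
abca: 3a undefined. 3a->0: ok.
cabb: 3b undefined. 3b->0: no, cc/cabbcc meet in 3. 3b->1: ok.
All examples now run through 4 states with every (state, symbol) defined. Accept strings end in {3}, Reject strings end in {0,1,2}; accept={3}.

states=4 start=0 accept={3} delta: 0a->0 0b->1 0c->1 1a->2 1b->0 1c->3 2a->1 2b->3 2c->0 3a->0 3b->1 3c->0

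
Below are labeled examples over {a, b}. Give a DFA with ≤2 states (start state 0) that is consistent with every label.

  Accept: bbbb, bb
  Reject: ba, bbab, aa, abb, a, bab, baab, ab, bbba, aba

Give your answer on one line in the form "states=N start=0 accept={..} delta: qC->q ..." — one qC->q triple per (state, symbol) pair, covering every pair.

states=2 start=0 accept={0} delta: 0a->1 0b->0 1a->1 1b->1

State merging on the prefix tree: take the shortest (then alphabetical) example prefix whose next move is undefined and point that move at state 0, else 1, else 2, ...; a target is out if some Accept/Reject pair would then sit in one state with the same input left (inseparable). If every existing state is out, open a new one.
a: 0a undefined. 0a->0: no, bb/abb meet in 0 with "bb" left. Open state 1: 0a->1.
b: 0b undefined. 0b->0: ok.
aa: 1a undefined. 1a->0: no, bbbb/aa meet in 0. 1a->1: ok.
ab: 1b undefined. 1b->0: no, bbbb/bbab meet in 0. 1b->1: ok.
All examples now run through 2 states with every (state, symbol) defined. Accept strings end in {0}, Reject strings end in {1}; accept={0}.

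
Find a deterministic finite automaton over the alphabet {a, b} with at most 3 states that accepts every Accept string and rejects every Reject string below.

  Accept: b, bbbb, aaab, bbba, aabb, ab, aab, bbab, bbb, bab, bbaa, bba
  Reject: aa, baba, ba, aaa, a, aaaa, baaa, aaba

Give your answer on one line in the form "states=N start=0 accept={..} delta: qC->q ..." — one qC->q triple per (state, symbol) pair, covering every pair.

Grow the machine one transition at a time. Run the examples from 0; the earliest place one falls off (shortest prefix, ties alphabetical) gets sent to the lowest-numbered state that keeps every Accept/Reject pair distinguishable — a pair clashes when both reach the same state with identical unread suffix — and to a fresh state only if none does.
a: 0a undefined. 0a->0: ok.
b: 0b undefined. 0b->0: no, b/aa meet in 0. Open state 1: 0b->1.
ba: 1a undefined. 1a->0: ok.
bb: 1b undefined. 1b->0: no, bbbb/aa meet in 0. 1b->1: no, bbba/aa meet in 0. Open state 2: 1b->2.
bba: 2a undefined. 2a->0: no, bbaa/aa meet in 0. 2a->1: no, bbaa/aa meet in 0. 2a->2: ok.
bbb: 2b undefined. 2b->0: no, bbba/aa meet in 0. 2b->1: no, bbba/aa meet in 0. 2b->2: ok.
All examples now run through 3 states with every (state, symbol) defined. Accept strings end in {1,2}, Reject strings end in {0}; accept={1,2}.

states=3 start=0 accept={1,2} delta: 0a->0 0b->1 1a->0 1b->2 2a->2 2b->2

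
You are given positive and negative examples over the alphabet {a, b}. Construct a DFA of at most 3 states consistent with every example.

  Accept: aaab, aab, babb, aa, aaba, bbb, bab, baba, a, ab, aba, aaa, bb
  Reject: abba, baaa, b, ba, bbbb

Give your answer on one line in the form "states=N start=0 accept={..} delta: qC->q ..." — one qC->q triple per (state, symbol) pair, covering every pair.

states=3 start=0 accept={0,1} delta: 0a->1 0b->2 1a->1 1b->0 2a->2 2b->1

State merging on the prefix tree: take the shortest (then alphabetical) example prefix whose next move is undefined and point that move at state 0, else 1, else 2, ...; a target is out if some Accept/Reject pair would then sit in one state with the same input left (inseparable). If every existing state is out, open a new one.
a: 0a undefined. 0a->0: no, aaab/b meet in 0 with "b" left. Open state 1: 0a->1.
b: 0b undefined. 0b->0: no, bbb/b meet in 0. 0b->1: no, aa/ba meet in 1 with "a" left. Open state 2: 0b->2.
aa: 1a undefined. 1a->0: no, aab/b meet in 2. 1a->1: ok.
ab: 1b undefined. 1b->0: ok.
ba: 2a undefined. 2a->0: no, aaab/abba meet in 0. 2a->1: no, babb/b meet in 2. 2a->2: ok.
bb: 2b undefined. 2b->0: no, aaab/bbbb meet in 0. 2b->1: ok.
All examples now run through 3 states with every (state, symbol) defined. Accept strings end in {0,1}, Reject strings end in {2}; accept={0,1}.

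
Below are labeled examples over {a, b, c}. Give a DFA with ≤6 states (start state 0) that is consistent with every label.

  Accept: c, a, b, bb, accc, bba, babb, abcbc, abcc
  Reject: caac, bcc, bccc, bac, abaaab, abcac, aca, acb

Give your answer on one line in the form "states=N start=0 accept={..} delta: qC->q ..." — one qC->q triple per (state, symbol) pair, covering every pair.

states=4 start=0 accept={0,1} delta: 0a->1 0b->0 0c->1 1a->0 1b->2 1c->3 2a->1 2b->0 2c->0 3a->2 3b->2 3c->2

State merging on the prefix tree: take the shortest (then alphabetical) example prefix whose next move is undefined and point that move at state 0, else 1, else 2, ...; a target is out if some Accept/Reject pair would then sit in one state with the same input left (inseparable). If every existing state is out, open a new one.
a: 0a undefined. 0a->0: no, abcc/bcc meet in 0 with "bcc" left. Open state 1: 0a->1.
b: 0b undefined. 0b->0: ok.
c: 0c undefined. 0c->0: no, c/bcc meet in 0. 0c->1: ok.
ab: 1b undefined. 1b->0: no, abcc/bcc meet in 1 with "c" left. 1b->1: no, abcc/bccc meet in 1 with "cc" left. Open state 2: 1b->2.
ac: 1c undefined. 1c->0: no, c/bccc meet in 1. 1c->1: no, c/bcc meet in 1. 1c->2: no, babb/acb meet in 2 with "b" left. Open state 3: 1c->3.
ca: 1a undefined. 1a->0: ok.
aba: 2a undefined. 2a->0: no, b/abaaab meet in 0. 2a->1: ok.
abc: 2c undefined. 2c->0: ok.
aca: 3a undefined. 3a->0: no, b/aca meet in 0. 3a->1: no, c/aca meet in 1. 3a->2: ok.
acb: 3b undefined. 3b->0: no, b/acb meet in 0. 3b->1: no, c/acb meet in 1. 3b->2: ok.
acc: 3c undefined. 3c->0: no, b/bccc meet in 0. 3c->1: no, c/bccc meet in 1. 3c->2: ok.
babb: 2b undefined. 2b->0: ok.
All examples now run through 4 states with every (state, symbol) defined. Accept strings end in {0,1}, Reject strings end in {2,3}; accept={0,1}.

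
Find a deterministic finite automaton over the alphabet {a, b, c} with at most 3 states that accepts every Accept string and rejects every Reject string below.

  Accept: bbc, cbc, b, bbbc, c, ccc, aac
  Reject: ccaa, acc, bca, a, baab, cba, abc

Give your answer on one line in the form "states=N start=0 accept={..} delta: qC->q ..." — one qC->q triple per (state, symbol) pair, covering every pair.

states=3 start=0 accept={1} delta: 0a->0 0b->1 0c->1 1a->1 1b->2 1c->0 2a->0 2b->0 2c->1

Fold the examples into a partial DFA from state 0: repeatedly fix the first undefined (state, symbol) met by the shortest-then-alphabetical prefix, trying targets in increasing order and rejecting any under which an Accept and a Reject string meet in one state with the same remainder; add a state when all current targets are rejected. Accepting states are where Accept strings end.
a: 0a undefined. 0a->0: ok.
b: 0b undefined. 0b->0: no, bbc/abc meet in 0 with "c" left. Open state 1: 0b->1.
c: 0c undefined. 0c->0: no, cbc/abc meet in 1 with "c" left. 0c->1: ok.
ba: 1a undefined. 1a->0: no, b/baab meet in 1. 1a->1: ok.
bb: 1b undefined. 1b->0: no, bbbc/acc meet in 1 with "c" left. 1b->1: no, bbc/acc meet in 1 with "c" left. Open state 2: 1b->2.
bc: 1c undefined. 1c->0: ok.
bbb: 2b undefined. 2b->0: ok.
bbc: 2c undefined. 2c->0: no, bbc/ccaa meet in 0. 2c->1: ok.
cba: 2a undefined. 2a->0: ok.
All examples now run through 3 states with every (state, symbol) defined. Accept strings end in {1}, Reject strings end in {0,2}; accept={1}.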